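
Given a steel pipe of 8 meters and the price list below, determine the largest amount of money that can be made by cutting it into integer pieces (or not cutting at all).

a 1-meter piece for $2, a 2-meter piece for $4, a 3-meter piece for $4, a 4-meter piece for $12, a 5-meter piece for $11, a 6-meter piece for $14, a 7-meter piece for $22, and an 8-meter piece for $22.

24

Build v[k] bottom-up: v[k] = max over allowed piece i of (p[i] + v[k−i]).
v[1] = 2
v[2] = 4  (first piece 1, then v[1]=2)
v[3] = 6  (first piece 1, then v[2]=4)
v[4] = 12
v[5] = 14  (first piece 1, then v[4]=12)
v[6] = 16  (first piece 1, then v[5]=14)
v[7] = 22
v[8] = 24  (first piece 1, then v[7]=22)
One optimal cutting: 7 + 1 → $22 + $2 = $24.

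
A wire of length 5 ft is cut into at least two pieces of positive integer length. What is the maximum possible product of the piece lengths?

Let P[k] be the best product for length k (with at least one cut). For each first piece i, the rest contributes max(k−i, P[k−i]).
P[2] = 1·max(1,0) = 1·1 = 1
P[3] = 1·max(2,1) = 1·2 = 2
P[4] = 2·max(2,1) = 2·2 = 4
P[5] = 2·max(3,2) = 2·3 = 6
One optimal split: 3 + 2; product 3·2 = 6.

6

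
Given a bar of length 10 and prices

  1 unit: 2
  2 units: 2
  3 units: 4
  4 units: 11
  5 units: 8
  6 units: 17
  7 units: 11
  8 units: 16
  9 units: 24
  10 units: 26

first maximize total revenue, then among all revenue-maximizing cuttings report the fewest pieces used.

Consider every possible first cut. r[k] is the best of p[i]+r[k−i] over all sellable i≤k.
r[1] = 2
r[2] = max(2+2, 2+0) = 4
r[3] = max(2+4, 2+2, 4+0) = 6
r[4] = max(2+6, 2+4, 4+2, 11+0) = 11
r[5] = max(2+11, 2+6, 4+4, 11+2, 8+0) = 13
r[6] = max(2+13, 2+11, 4+6, 11+4, 8+2, 17+0) = 17
r[7] = max(2+17, 2+13, 4+11, …, 17+2, 11+0) = 19
r[8] = max(2+19, 2+17, 4+13, …, 11+2, 16+0) = 22
r[9] = max(2+22, 2+19, 4+17, …, 16+2, 24+0) = 24
r[10] = max(2+24, 2+22, 4+19, …, 24+2, 26+0) = 28
Maximum revenue is 28.
Now minimize piece count subject to staying optimal: for each k, pieces[k] = 1 + min over i with p[i]+r[k−i]=r[k] of pieces[k−i].
pieces[7] = 2
pieces[8] = 2
pieces[9] = 1
pieces[10] = 2

2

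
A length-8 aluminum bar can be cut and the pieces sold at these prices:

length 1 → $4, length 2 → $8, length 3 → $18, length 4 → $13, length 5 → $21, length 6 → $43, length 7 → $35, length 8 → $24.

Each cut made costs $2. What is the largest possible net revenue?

49

Consider every possible first cut. r[k] is the best of p[i]+r[k−i] over all sellable i≤k, charging 2 whenever i<k.
r[1] = 4
r[2] = 8
r[3] = 18
r[4] = 20  (first piece 1, then r[3]=18)
r[5] = 24  (first piece 2, then r[3]=18)
r[6] = 43
r[7] = 45  (first piece 1, then r[6]=43)
r[8] = 49  (first piece 2, then r[6]=43)
One optimal plan: pieces 6 + 2 (1 cut) → $51 − $2 = $49.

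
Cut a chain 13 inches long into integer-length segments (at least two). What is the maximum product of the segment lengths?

Fill g[k] for k=2..13: at each k try every first piece i and multiply by the better of (k−i) uncut or g[k−i].
g[2] = 1*max(1,0) = 1*1 = 1
g[3] = 1*max(2,1) = 1*2 = 2
g[4] = 2*max(2,1) = 2*2 = 4
g[5] = 2*max(3,2) = 2*3 = 6
g[6] = 3*max(3,2) = 3*3 = 9
g[7] = 2*max(5,6) = 2*6 = 12
g[8] = 2*max(6,9) = 2*9 = 18
g[9] = 3*max(6,9) = 3*9 = 27
g[10] = 2*max(8,18) = 2*18 = 36
g[11] = 2*max(9,27) = 2*27 = 54
g[12] = 3*max(9,27) = 3*27 = 81
g[13] = 2*max(11,54) = 2*54 = 108
One optimal split: 3 + 3 + 3 + 2 + 2; product 3*3*3*2*2 = 108.

108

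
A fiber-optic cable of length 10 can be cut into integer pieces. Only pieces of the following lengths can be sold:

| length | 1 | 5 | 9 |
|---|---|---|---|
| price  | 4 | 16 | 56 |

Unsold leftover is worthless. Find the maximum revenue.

60

Build best[k] bottom-up: best[k] = max over allowed piece i of (p[i] + best[k−i]).
best[1] = 4
best[2] = 8  (first piece 1, then best[1]=4)
best[3] = 12  (first piece 1, then best[2]=8)
best[4] = 16  (first piece 1, then best[3]=12)
best[5] = 20  (first piece 1, then best[4]=16)
best[6] = 24  (first piece 1, then best[5]=20)
best[7] = 28  (first piece 1, then best[6]=24)
best[8] = 32  (first piece 1, then best[7]=28)
best[9] = 56
best[10] = 60  (first piece 1, then best[9]=56)
One optimal cutting: 9 + 1 → $60.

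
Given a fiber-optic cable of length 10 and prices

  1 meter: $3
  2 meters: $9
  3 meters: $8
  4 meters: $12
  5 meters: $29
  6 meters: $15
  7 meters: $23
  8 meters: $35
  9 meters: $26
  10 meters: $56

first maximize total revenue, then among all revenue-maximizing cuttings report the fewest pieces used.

2

Consider every possible first cut. r[k] is the best of p[i]+r[k−i] over all sellable i≤k.
r[1] = 3
r[2] = max(3+3, 9+0) = 9
r[3] = max(3+9, 9+3, 8+0) = 12
r[4] = max(3+12, 9+9, 8+3, 12+0) = 18
r[5] = max(3+18, 9+12, 8+9, 12+3, 29+0) = 29
r[6] = max(3+29, 9+18, 8+12, 12+9, 29+3, 15+0) = 32
r[7] = max(3+32, 9+29, 8+18, …, 15+3, 23+0) = 38
r[8] = max(3+38, 9+32, 8+29, …, 23+3, 35+0) = 41
r[9] = max(3+41, 9+38, 8+32, …, 35+3, 26+0) = 47
r[10] = max(3+47, 9+41, 8+38, …, 26+3, 56+0) = 58
Maximum revenue is $58.
Now minimize piece count subject to staying optimal: for each k, pieces[k] = 1 + min over i with p[i]+r[k−i]=r[k] of pieces[k−i].
pieces[7] = 2
pieces[8] = 3
pieces[9] = 3
pieces[10] = 2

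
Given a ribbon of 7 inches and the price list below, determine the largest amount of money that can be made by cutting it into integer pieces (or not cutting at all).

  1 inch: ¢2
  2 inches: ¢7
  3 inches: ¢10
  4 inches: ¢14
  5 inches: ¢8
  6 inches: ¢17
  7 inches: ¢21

24

Let v[k] be the best obtainable value from length k. For each k, try every first piece i and keep the best of price[i] + v[k−i].
v[1] = 2
v[2] = max(2+2, 7+0) = 7
v[3] = max(2+7, 7+2, 10+0) = 10
v[4] = max(2+10, 7+7, 10+2, 14+0) = 14
v[5] = max(2+14, 7+10, 10+7, 14+2, 8+0) = 17
v[6] = max(2+17, 7+14, 10+10, 14+7, 8+2, 17+0) = 21
v[7] = max(2+21, 7+17, 10+14, …, 17+2, 21+0) = 24
One optimal cutting: 3 + 2 + 2 → ¢10 + ¢7 + ¢7 = ¢24.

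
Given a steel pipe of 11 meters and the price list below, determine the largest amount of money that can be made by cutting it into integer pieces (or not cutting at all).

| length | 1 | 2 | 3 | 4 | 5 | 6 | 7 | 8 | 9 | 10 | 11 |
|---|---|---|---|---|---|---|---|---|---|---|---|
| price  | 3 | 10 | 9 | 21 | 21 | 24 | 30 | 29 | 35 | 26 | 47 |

55

Consider every possible first cut. v[k] is the best of p[i]+v[k−i] over all sellable i≤k.
v[1] = 3
v[2] = max(3+3, 10+0) = 10
v[3] = max(3+10, 10+3, 9+0) = 13
v[4] = max(3+13, 10+10, 9+3, 21+0) = 21
v[5] = max(3+21, 10+13, 9+10, 21+3, 21+0) = 24
v[6] = max(3+24, 10+21, 9+13, 21+10, 21+3, 24+0) = 31
v[7] = max(3+31, 10+24, 9+21, …, 24+3, 30+0) = 34
v[8] = max(3+34, 10+31, 9+24, …, 30+3, 29+0) = 42
v[9] = max(3+42, 10+34, 9+31, …, 29+3, 35+0) = 45
v[10] = max(3+45, 10+42, 9+34, …, 35+3, 26+0) = 52
v[11] = max(3+52, 10+45, 9+42, …, 26+3, 47+0) = 55
One optimal cutting: 4 + 4 + 2 + 1 → $21 + $21 + $10 + $3 = $55.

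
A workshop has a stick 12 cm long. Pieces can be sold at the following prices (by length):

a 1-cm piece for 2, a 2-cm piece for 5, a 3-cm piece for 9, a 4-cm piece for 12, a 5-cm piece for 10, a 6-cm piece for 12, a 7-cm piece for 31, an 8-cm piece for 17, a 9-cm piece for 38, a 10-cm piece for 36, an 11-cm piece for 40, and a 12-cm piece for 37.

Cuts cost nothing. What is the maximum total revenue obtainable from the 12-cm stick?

Build r[k] bottom-up: r[k] = max over allowed piece i of (p[i] + r[k−i]).
r[1] = 2
r[2] = 5
r[3] = 9
r[4] = 12
r[5] = 14  (first piece 1, then r[4]=12)
r[6] = 18  (first piece 3, then r[3]=9)
r[7] = 31
r[8] = 33  (first piece 1, then r[7]=31)
r[9] = 38
r[10] = 40  (first piece 1, then r[9]=38)
r[11] = 43  (first piece 2, then r[9]=38)
r[12] = 47  (first piece 3, then r[9]=38)
One optimal cutting: 9 + 3 → 38 + 9 = 47.

47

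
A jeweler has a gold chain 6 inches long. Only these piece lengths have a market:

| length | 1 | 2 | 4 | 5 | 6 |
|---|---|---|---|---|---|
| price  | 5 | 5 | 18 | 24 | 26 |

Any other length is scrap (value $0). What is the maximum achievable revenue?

Build best[k] bottom-up: best[k] = max over allowed piece i of (p[i] + best[k−i]).
best[1] = 5
best[2] = 10  (first piece 1, then best[1]=5)
best[3] = 15  (first piece 1, then best[2]=10)
best[4] = 20  (first piece 1, then best[3]=15)
best[5] = 25  (first piece 1, then best[4]=20)
best[6] = 30  (first piece 1, then best[5]=25)
One optimal cutting: 1 + 1 + 1 + 1 + 1 + 1 → $30.

30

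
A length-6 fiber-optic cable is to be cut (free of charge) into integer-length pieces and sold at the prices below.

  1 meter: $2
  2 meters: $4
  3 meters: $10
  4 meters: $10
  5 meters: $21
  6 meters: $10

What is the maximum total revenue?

23

Build R[k] bottom-up: R[k] = max over allowed piece i of (p[i] + R[k−i]).
R[1] = 2
R[2] = max(2+2, 4+0) = 4
R[3] = max(2+4, 4+2, 10+0) = 10
R[4] = max(2+10, 4+4, 10+2, 10+0) = 12
R[5] = max(2+12, 4+10, 10+4, 10+2, 21+0) = 21
R[6] = max(2+21, 4+12, 10+10, 10+4, 21+2, 10+0) = 23
One optimal cutting: 5 + 1 → $21 + $2 = $23.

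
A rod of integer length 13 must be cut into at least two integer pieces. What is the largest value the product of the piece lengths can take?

Define prod[k] = max over 1≤i<k of i · max(k−i, prod[k−i]); the inner max lets the remainder stay uncut if that's better.
prod[2] = 1*max(1,0) = 1*1 = 1
prod[3] = 1*max(2,1) = 1*2 = 2
prod[4] = 2*max(2,1) = 2*2 = 4
prod[5] = 2*max(3,2) = 2*3 = 6
prod[6] = 3*max(3,2) = 3*3 = 9
prod[7] = 2*max(5,6) = 2*6 = 12
prod[8] = 2*max(6,9) = 2*9 = 18
prod[9] = 3*max(6,9) = 3*9 = 27
prod[10] = 2*max(8,18) = 2*18 = 36
prod[11] = 2*max(9,27) = 2*27 = 54
prod[12] = 3*max(9,27) = 3*27 = 81
prod[13] = 2*max(11,54) = 2*54 = 108
One optimal split: 3 + 3 + 3 + 2 + 2; product 3*3*3*2*2 = 108.

108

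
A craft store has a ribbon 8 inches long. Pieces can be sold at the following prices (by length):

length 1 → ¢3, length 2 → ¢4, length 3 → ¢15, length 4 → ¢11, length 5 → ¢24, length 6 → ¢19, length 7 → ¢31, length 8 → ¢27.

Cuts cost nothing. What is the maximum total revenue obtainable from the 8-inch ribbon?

39

Let r[k] be the best obtainable value from length k. For each k, try every first piece i and keep the best of price[i] + r[k−i].
r[1] = 3
r[2] = max(3+3, 4+0) = 6
r[3] = max(3+6, 4+3, 15+0) = 15
r[4] = max(3+15, 4+6, 15+3, 11+0) = 18
r[5] = max(3+18, 4+15, 15+6, 11+3, 24+0) = 24
r[6] = max(3+24, 4+18, 15+15, 11+6, 24+3, 19+0) = 30
r[7] = max(3+30, 4+24, 15+18, …, 19+3, 31+0) = 33
r[8] = max(3+33, 4+30, 15+24, …, 31+3, 27+0) = 39
One optimal cutting: 5 + 3 → ¢24 + ¢15 = ¢39.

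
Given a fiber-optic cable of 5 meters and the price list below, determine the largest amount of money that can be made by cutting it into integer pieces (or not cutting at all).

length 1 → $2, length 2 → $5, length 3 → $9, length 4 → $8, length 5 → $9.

14

Consider every possible first cut. v[k] is the best of p[i]+v[k−i] over all sellable i≤k.
v[1] = 2
v[2] = 5
v[3] = 9
v[4] = 11  (first piece 1, then v[3]=9)
v[5] = 14  (first piece 2, then v[3]=9)
One optimal cutting: 3 + 2 → $9 + $5 = $14.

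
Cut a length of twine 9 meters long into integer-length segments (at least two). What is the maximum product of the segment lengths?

Fill prod[k] for k=2..9: at each k try every first piece i and multiply by the better of (k−i) uncut or prod[k−i].
Small cases: prod[2]=1.
prod[3] = max(1·2, 2·1) = 2
prod[4] = max(1·3, 2·2, 3·1) = 4
prod[5] = max(1·4, 2·3, 3·2, 4·1) = 6
prod[6] = max(1·6, 2·4, 3·3, 4·2, 5·1) = 9
prod[7] = max(1·9, 2·6, 3·4, 4·3, 5·2, 6·1) = 12
prod[8] = max(1·12, 2·9, 3·6, …, 6·2, 7·1) = 18
prod[9] = max(1·18, 2·12, 3·9, …, 7·2, 8·1) = 27
One optimal split: 3 + 3 + 3; product 3·3·3 = 27.

27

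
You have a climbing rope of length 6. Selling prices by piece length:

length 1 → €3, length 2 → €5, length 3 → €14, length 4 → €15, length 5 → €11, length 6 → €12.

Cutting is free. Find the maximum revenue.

28

Let R[k] be the best obtainable value from length k. For each k, try every first piece i and keep the best of price[i] + R[k−i].
R[1] = 3
R[2] = max(3+3, 5+0) = 6
R[3] = max(3+6, 5+3, 14+0) = 14
R[4] = max(3+14, 5+6, 14+3, 15+0) = 17
R[5] = max(3+17, 5+14, 14+6, 15+3, 11+0) = 20
R[6] = max(3+20, 5+17, 14+14, 15+6, 11+3, 12+0) = 28
One optimal cutting: 3 + 3 → €14 + €14 = €28.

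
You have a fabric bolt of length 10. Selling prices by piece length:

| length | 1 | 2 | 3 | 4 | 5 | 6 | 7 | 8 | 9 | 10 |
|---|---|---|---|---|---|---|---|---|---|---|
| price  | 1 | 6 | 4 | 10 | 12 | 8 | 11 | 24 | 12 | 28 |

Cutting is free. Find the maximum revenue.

Consider every possible first cut. best[k] is the best of p[i]+best[k−i] over all sellable i≤k.
best[1] = 1
best[2] = 6
best[3] = 7  (first piece 1, then best[2]=6)
best[4] = 12  (first piece 2, then best[2]=6)
best[5] = 13  (first piece 1, then best[4]=12)
best[6] = 18  (first piece 2, then best[4]=12)
best[7] = 19  (first piece 1, then best[6]=18)
best[8] = 24  (first piece 2, then best[6]=18)
best[9] = 25  (first piece 1, then best[8]=24)
best[10] = 30  (first piece 2, then best[8]=24)
One optimal cutting: 2 + 2 + 2 + 2 + 2 → $6 + $6 + $6 + $6 + $6 = $30.

30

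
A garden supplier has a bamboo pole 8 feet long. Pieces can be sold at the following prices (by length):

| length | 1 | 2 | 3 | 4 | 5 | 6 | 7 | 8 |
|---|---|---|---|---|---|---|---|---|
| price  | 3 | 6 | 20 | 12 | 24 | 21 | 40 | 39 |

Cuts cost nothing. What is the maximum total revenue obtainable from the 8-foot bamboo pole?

Build R[k] bottom-up: R[k] = max over allowed piece i of (p[i] + R[k−i]).
R[1] = 3
R[2] = max(3+3, 6+0) = 6
R[3] = max(3+6, 6+3, 20+0) = 20
R[4] = max(3+20, 6+6, 20+3, 12+0) = 23
R[5] = max(3+23, 6+20, 20+6, 12+3, 24+0) = 26
R[6] = max(3+26, 6+23, 20+20, 12+6, 24+3, 21+0) = 40
R[7] = max(3+40, 6+26, 20+23, …, 21+3, 40+0) = 43
R[8] = max(3+43, 6+40, 20+26, …, 40+3, 39+0) = 46
One optimal cutting: 3 + 3 + 1 + 1 → $20 + $20 + $3 + $3 = $46.

46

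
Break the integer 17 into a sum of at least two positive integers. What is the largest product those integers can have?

486

Let prod[k] be the best product for length k (with at least one cut). For each first piece i, the rest contributes max(k−i, prod[k−i]).
prod[2] = 1*max(1,0) = 1*1 = 1
prod[3] = 1*max(2,1) = 1*2 = 2
prod[4] = 2*max(2,1) = 2*2 = 4
prod[5] = 2*max(3,2) = 2*3 = 6
prod[6] = 3*max(3,2) = 3*3 = 9
prod[7] = 2*max(5,6) = 2*6 = 12
prod[8] = 2*max(6,9) = 2*9 = 18
prod[9] = 3*max(6,9) = 3*9 = 27
prod[10] = 2*max(8,18) = 2*18 = 36
prod[11] = 2*max(9,27) = 2*27 = 54
prod[12] = 3*max(9,27) = 3*27 = 81
prod[13] = 2*max(11,54) = 2*54 = 108
prod[14] = 2*max(12,81) = 2*81 = 162
prod[15] = 3*max(12,81) = 3*81 = 243
prod[16] = 2*max(14,162) = 2*162 = 324
prod[17] = 2*max(15,243) = 2*243 = 486
One optimal split: 3 + 3 + 3 + 3 + 3 + 2; product 3*3*3*3*3*2 = 486.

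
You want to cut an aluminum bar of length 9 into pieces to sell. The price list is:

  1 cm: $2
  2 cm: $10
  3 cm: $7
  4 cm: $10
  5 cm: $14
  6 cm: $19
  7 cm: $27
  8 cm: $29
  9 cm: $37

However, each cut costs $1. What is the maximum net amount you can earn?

Let r[k] be the best obtainable value from length k. For each k, try every first piece i and keep the best of price[i] + r[k−i] minus the 1 cut fee when i<k.
r[1] = 2
r[2] = max(2+2-1, 10+0) = 10
r[3] = max(2+10-1, 10+2-1, 7+0) = 11
r[4] = max(2+11-1, 10+10-1, 7+2-1, 10+0) = 19
r[5] = max(2+19-1, 10+11-1, 7+10-1, 10+2-1, 14+0) = 20
r[6] = max(2+20-1, 10+19-1, 7+11-1, 10+10-1, 14+2-1, 19+0) = 28
r[7] = max(2+28-1, 10+20-1, 7+19-1, …, 19+2-1, 27+0) = 29
r[8] = max(2+29-1, 10+28-1, 7+20-1, …, 27+2-1, 29+0) = 37
r[9] = max(2+37-1, 10+29-1, 7+28-1, …, 29+2-1, 37+0) = 38
One optimal plan: pieces 2 + 2 + 2 + 2 + 1 (4 cuts) → $42 − $4 = $38.

38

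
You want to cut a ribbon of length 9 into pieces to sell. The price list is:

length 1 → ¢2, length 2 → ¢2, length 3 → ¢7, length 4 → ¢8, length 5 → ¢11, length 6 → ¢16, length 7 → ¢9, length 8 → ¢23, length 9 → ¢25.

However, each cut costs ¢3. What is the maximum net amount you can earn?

Let v[k] be the best obtainable value from length k. For each k, try every first piece i and keep the best of price[i] + v[k−i] minus the 3 cut fee when i<k.
v[1] = 2
v[2] = 2
v[3] = 7
v[4] = 8
v[5] = 11
v[6] = 16
v[7] = 15  (first piece 1, then v[6]=16)
v[8] = 23
v[9] = 25
Best is to make no cuts and sell whole for ¢25.

25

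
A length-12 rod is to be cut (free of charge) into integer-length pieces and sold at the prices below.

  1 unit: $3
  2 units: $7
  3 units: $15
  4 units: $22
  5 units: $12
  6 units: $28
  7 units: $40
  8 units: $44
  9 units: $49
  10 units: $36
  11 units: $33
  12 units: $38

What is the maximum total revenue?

Build R[k] bottom-up: R[k] = max over allowed piece i of (p[i] + R[k−i]).
R[1] = 3
R[2] = max(3+3, 7+0) = 7
R[3] = max(3+7, 7+3, 15+0) = 15
R[4] = max(3+15, 7+7, 15+3, 22+0) = 22
R[5] = max(3+22, 7+15, 15+7, 22+3, 12+0) = 25
R[6] = max(3+25, 7+22, 15+15, 22+7, 12+3, 28+0) = 30
R[7] = max(3+30, 7+25, 15+22, …, 28+3, 40+0) = 40
R[8] = max(3+40, 7+30, 15+25, …, 40+3, 44+0) = 44
R[9] = max(3+44, 7+40, 15+30, …, 44+3, 49+0) = 49
R[10] = max(3+49, 7+44, 15+40, …, 49+3, 36+0) = 55
R[11] = max(3+55, 7+49, 15+44, …, 36+3, 33+0) = 62
R[12] = max(3+62, 7+55, 15+49, …, 33+3, 38+0) = 66
One optimal cutting: 4 + 4 + 4 → $22 + $22 + $22 = $66.

66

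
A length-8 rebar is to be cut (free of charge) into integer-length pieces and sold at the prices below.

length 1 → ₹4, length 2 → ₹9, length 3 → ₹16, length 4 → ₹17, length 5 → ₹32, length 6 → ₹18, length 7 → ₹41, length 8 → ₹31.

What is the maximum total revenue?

Consider every possible first cut. R[k] is the best of p[i]+R[k−i] over all sellable i≤k.
R[1] = 4
R[2] = max(4+4, 9+0) = 9
R[3] = max(4+9, 9+4, 16+0) = 16
R[4] = max(4+16, 9+9, 16+4, 17+0) = 20
R[5] = max(4+20, 9+16, 16+9, 17+4, 32+0) = 32
R[6] = max(4+32, 9+20, 16+16, 17+9, 32+4, 18+0) = 36
R[7] = max(4+36, 9+32, 16+20, …, 18+4, 41+0) = 41
R[8] = max(4+41, 9+36, 16+32, …, 41+4, 31+0) = 48
One optimal cutting: 5 + 3 → ₹32 + ₹16 = ₹48.

48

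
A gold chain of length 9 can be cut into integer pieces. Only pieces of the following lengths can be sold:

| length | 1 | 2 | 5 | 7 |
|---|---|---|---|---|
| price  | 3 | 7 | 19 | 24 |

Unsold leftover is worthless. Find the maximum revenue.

33

Let r[k] be the best obtainable value from length k. For each k, try every first piece i and keep the best of price[i] + r[k−i].
r[1] = 3
r[2] = max(3+3, 7+0) = 7
r[3] = max(3+7, 7+3) = 10
r[4] = max(3+10, 7+7) = 14
r[5] = max(3+14, 7+10, 19+0) = 19
r[6] = max(3+19, 7+14, 19+3) = 22
r[7] = max(3+22, 7+19, 19+7, 24+0) = 26
r[8] = max(3+26, 7+22, 19+10, 24+3) = 29
r[9] = max(3+29, 7+26, 19+14, 24+7) = 33
One optimal cutting: 5 + 2 + 2 → $33.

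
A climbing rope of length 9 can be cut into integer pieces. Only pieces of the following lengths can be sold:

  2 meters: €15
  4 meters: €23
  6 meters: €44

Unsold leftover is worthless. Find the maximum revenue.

60

Build f[k] bottom-up: f[k] = max over allowed piece i of (p[i] + f[k−i]).
f[1] = 0
f[2] = 15
f[3] = 15
f[4] = 30  (first piece 2, then f[2]=15)
f[5] = 30
f[6] = 45  (first piece 2, then f[4]=30)
f[7] = 45
f[8] = 60  (first piece 2, then f[6]=45)
f[9] = 60
One optimal cutting: pieces 2 + 2 + 2 + 2 with 1 meter of scrap → €60.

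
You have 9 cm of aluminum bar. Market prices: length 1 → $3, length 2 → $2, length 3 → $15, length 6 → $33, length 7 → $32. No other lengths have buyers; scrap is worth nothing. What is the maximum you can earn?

Consider every possible first cut. f[k] is the best of p[i]+f[k−i] over all sellable i≤k.
f[1] = 3
f[2] = 6  (first piece 1, then f[1]=3)
f[3] = 15
f[4] = 18  (first piece 1, then f[3]=15)
f[5] = 21  (first piece 1, then f[4]=18)
f[6] = 33
f[7] = 36  (first piece 1, then f[6]=33)
f[8] = 39  (first piece 1, then f[7]=36)
f[9] = 48  (first piece 3, then f[6]=33)
One optimal cutting: 6 + 3 → $48.

48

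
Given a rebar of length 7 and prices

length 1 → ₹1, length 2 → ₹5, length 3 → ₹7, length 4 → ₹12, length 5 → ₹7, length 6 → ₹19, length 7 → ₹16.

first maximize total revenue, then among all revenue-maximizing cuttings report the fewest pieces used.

2

Consider every possible first cut. r[k] is the best of p[i]+r[k−i] over all sellable i≤k.
r[1] = 1
r[2] = max(1+1, 5+0) = 5
r[3] = max(1+5, 5+1, 7+0) = 7
r[4] = max(1+7, 5+5, 7+1, 12+0) = 12
r[5] = max(1+12, 5+7, 7+5, 12+1, 7+0) = 13
r[6] = max(1+13, 5+12, 7+7, 12+5, 7+1, 19+0) = 19
r[7] = max(1+19, 5+13, 7+12, …, 19+1, 16+0) = 20
Maximum revenue is ₹20.
Now minimize piece count subject to staying optimal: for each k, pieces[k] = 1 + min over i with p[i]+r[k−i]=r[k] of pieces[k−i].
pieces[4] = 1
pieces[5] = 2
pieces[6] = 1
pieces[7] = 2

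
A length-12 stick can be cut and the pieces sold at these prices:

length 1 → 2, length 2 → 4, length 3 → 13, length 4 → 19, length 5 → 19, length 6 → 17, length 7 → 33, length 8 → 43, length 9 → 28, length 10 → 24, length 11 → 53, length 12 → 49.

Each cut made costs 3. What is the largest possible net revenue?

59

Let r[k] be the best obtainable value from length k. For each k, try every first piece i and keep the best of price[i] + r[k−i] minus the 3 cut fee when i<k.
r[1] = 2
r[2] = max(2+2-3, 4+0) = 4
r[3] = max(2+4-3, 4+2-3, 13+0) = 13
r[4] = max(2+13-3, 4+4-3, 13+2-3, 19+0) = 19
r[5] = max(2+19-3, 4+13-3, 13+4-3, 19+2-3, 19+0) = 19
r[6] = max(2+19-3, 4+19-3, 13+13-3, 19+4-3, 19+2-3, 17+0) = 23
r[7] = max(2+23-3, 4+19-3, 13+19-3, …, 17+2-3, 33+0) = 33
r[8] = max(2+33-3, 4+23-3, 13+19-3, …, 33+2-3, 43+0) = 43
r[9] = max(2+43-3, 4+33-3, 13+23-3, …, 43+2-3, 28+0) = 42
r[10] = max(2+42-3, 4+43-3, 13+33-3, …, 28+2-3, 24+0) = 44
r[11] = max(2+44-3, 4+42-3, 13+43-3, …, 24+2-3, 53+0) = 53
r[12] = max(2+53-3, 4+44-3, 13+42-3, …, 53+2-3, 49+0) = 59
One optimal plan: pieces 8 + 4 (1 cut) → 62 − 3 = 59.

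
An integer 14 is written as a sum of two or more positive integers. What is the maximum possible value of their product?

162

Define P[k] = max over 1≤i<k of i · max(k−i, P[k−i]); the inner max lets the remainder stay uncut if that's better.
P[2] = 1×max(1,0) = 1×1 = 1
P[3] = 1×max(2,1) = 1×2 = 2
P[4] = 2×max(2,1) = 2×2 = 4
P[5] = 2×max(3,2) = 2×3 = 6
P[6] = 3×max(3,2) = 3×3 = 9
P[7] = 2×max(5,6) = 2×6 = 12
P[8] = 2×max(6,9) = 2×9 = 18
P[9] = 3×max(6,9) = 3×9 = 27
P[10] = 2×max(8,18) = 2×18 = 36
P[11] = 2×max(9,27) = 2×27 = 54
P[12] = 3×max(9,27) = 3×27 = 81
P[13] = 2×max(11,54) = 2×54 = 108
P[14] = 2×max(12,81) = 2×81 = 162
One optimal split: 3 + 3 + 3 + 3 + 2; product 3×3×3×3×2 = 162.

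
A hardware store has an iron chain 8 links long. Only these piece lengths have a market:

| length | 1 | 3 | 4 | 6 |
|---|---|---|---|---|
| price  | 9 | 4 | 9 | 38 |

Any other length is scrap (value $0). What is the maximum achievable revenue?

72

Let r[k] be the best obtainable value from length k. For each k, try every first piece i and keep the best of price[i] + r[k−i].
r[1] = 9
r[2] = 18  (first piece 1, then r[1]=9)
r[3] = 27  (first piece 1, then r[2]=18)
r[4] = 36  (first piece 1, then r[3]=27)
r[5] = 45  (first piece 1, then r[4]=36)
r[6] = 54  (first piece 1, then r[5]=45)
r[7] = 63  (first piece 1, then r[6]=54)
r[8] = 72  (first piece 1, then r[7]=63)
One optimal cutting: 1 + 1 + 1 + 1 + 1 + 1 + 1 + 1 → $72.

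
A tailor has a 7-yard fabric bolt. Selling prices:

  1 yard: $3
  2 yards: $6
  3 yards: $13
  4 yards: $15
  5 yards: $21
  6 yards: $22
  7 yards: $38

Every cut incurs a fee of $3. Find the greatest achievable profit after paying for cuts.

Let net[k] be the best obtainable value from length k. For each k, try every first piece i and keep the best of price[i] + net[k−i] minus the 3 cut fee when i<k.
net[1] = 3
net[2] = max(3+3-3, 6+0) = 6
net[3] = max(3+6-3, 6+3-3, 13+0) = 13
net[4] = max(3+13-3, 6+6-3, 13+3-3, 15+0) = 15
net[5] = max(3+15-3, 6+13-3, 13+6-3, 15+3-3, 21+0) = 21
net[6] = max(3+21-3, 6+15-3, 13+13-3, 15+6-3, 21+3-3, 22+0) = 23
net[7] = max(3+23-3, 6+21-3, 13+15-3, …, 22+3-3, 38+0) = 38
Best is to make no cuts and sell whole for $38.

38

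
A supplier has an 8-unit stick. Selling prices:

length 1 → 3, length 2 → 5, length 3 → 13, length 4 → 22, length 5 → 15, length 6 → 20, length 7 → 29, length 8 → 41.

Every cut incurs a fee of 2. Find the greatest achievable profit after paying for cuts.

42

Build net[k] bottom-up: net[k] = max over allowed piece i of (p[i] + net[k−i]) − 2 per cut.
net[1] = 3
net[2] = max(3+3-2, 5+0) = 5
net[3] = max(3+5-2, 5+3-2, 13+0) = 13
net[4] = max(3+13-2, 5+5-2, 13+3-2, 22+0) = 22
net[5] = max(3+22-2, 5+13-2, 13+5-2, 22+3-2, 15+0) = 23
net[6] = max(3+23-2, 5+22-2, 13+13-2, 22+5-2, 15+3-2, 20+0) = 25
net[7] = max(3+25-2, 5+23-2, 13+22-2, …, 20+3-2, 29+0) = 33
net[8] = max(3+33-2, 5+25-2, 13+23-2, …, 29+3-2, 41+0) = 42
One optimal plan: pieces 4 + 4 (1 cut) → 44 − 2 = 42.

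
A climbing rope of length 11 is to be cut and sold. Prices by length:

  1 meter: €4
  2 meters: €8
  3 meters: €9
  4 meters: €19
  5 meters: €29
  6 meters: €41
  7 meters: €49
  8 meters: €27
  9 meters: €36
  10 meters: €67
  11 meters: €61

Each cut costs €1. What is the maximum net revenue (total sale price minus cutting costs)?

70

Build v[k] bottom-up: v[k] = max over allowed piece i of (p[i] + v[k−i]) − 1 per cut.
v[1] = 4
v[2] = 8
v[3] = 11  (first piece 1, then v[2]=8)
v[4] = 19
v[5] = 29
v[6] = 41
v[7] = 49
v[8] = 52  (first piece 1, then v[7]=49)
v[9] = 56  (first piece 2, then v[7]=49)
v[10] = 67
v[11] = 70  (first piece 1, then v[10]=67)
One optimal plan: pieces 10 + 1 (1 cut) → €71 − €1 = €70.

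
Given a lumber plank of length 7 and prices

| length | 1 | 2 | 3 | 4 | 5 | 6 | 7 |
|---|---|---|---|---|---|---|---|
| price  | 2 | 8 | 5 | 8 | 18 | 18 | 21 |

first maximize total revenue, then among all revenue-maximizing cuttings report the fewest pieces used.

2

Consider every possible first cut. r[k] is the best of p[i]+r[k−i] over all sellable i≤k.
r[1] = 2
r[2] = 8
r[3] = 10  (first piece 1, then r[2]=8)
r[4] = 16  (first piece 2, then r[2]=8)
r[5] = 18  (first piece 1, then r[4]=16)
r[6] = 24  (first piece 2, then r[4]=16)
r[7] = 26  (first piece 1, then r[6]=24)
Maximum revenue is $26.
Now minimize piece count subject to staying optimal: for each k, pieces[k] = 1 + min over i with p[i]+r[k−i]=r[k] of pieces[k−i].
pieces[4] = 2
pieces[5] = 1
pieces[6] = 3
pieces[7] = 2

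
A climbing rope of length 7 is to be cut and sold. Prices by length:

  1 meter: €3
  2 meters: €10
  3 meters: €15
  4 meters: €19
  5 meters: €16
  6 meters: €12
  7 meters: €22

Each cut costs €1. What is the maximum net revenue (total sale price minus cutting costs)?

Consider every possible first cut. net[k] is the best of p[i]+net[k−i] over all sellable i≤k, charging 1 whenever i<k.
net[1] = 3
net[2] = max(3+3-1, 10+0) = 10
net[3] = max(3+10-1, 10+3-1, 15+0) = 15
net[4] = max(3+15-1, 10+10-1, 15+3-1, 19+0) = 19
net[5] = max(3+19-1, 10+15-1, 15+10-1, 19+3-1, 16+0) = 24
net[6] = max(3+24-1, 10+19-1, 15+15-1, 19+10-1, 16+3-1, 12+0) = 29
net[7] = max(3+29-1, 10+24-1, 15+19-1, …, 12+3-1, 22+0) = 33
One optimal plan: pieces 3 + 2 + 2 (2 cuts) → €35 − €2 = €33.

33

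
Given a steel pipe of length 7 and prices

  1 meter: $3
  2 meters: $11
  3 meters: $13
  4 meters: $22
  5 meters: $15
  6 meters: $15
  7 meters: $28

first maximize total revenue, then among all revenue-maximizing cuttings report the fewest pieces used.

3

Build r[k] bottom-up: r[k] = max over allowed piece i of (p[i] + r[k−i]).
r[1] = 3
r[2] = 11
r[3] = 14  (first piece 1, then r[2]=11)
r[4] = 22  (first piece 2, then r[2]=11)
r[5] = 25  (first piece 1, then r[4]=22)
r[6] = 33  (first piece 2, then r[4]=22)
r[7] = 36  (first piece 1, then r[6]=33)
Maximum revenue is $36.
Now minimize piece count subject to staying optimal: for each k, pieces[k] = 1 + min over i with p[i]+r[k−i]=r[k] of pieces[k−i].
pieces[4] = 1
pieces[5] = 2
pieces[6] = 2
pieces[7] = 3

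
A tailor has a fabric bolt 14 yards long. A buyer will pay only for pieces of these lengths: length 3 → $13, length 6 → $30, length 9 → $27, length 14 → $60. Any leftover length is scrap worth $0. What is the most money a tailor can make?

Consider every possible first cut. r[k] is the best of p[i]+r[k−i] over all sellable i≤k.
r[1] = 0
r[2] = 0
r[3] = 13
r[4] = 13
r[5] = 13
r[6] = max(13+13, 30+0) = 30
r[7] = max(13+13, 30+0) = 30
r[8] = max(13+13, 30+0) = 30
r[9] = max(13+30, 30+13, 27+0) = 43
r[10] = max(13+30, 30+13, 27+0) = 43
r[11] = max(13+30, 30+13, 27+0) = 43
r[12] = max(13+43, 30+30, 27+13) = 60
r[13] = max(13+43, 30+30, 27+13) = 60
r[14] = max(13+43, 30+30, 27+13, 60+0) = 60
One optimal cutting: pieces 6 + 6 with 2 yards of scrap → $60.

60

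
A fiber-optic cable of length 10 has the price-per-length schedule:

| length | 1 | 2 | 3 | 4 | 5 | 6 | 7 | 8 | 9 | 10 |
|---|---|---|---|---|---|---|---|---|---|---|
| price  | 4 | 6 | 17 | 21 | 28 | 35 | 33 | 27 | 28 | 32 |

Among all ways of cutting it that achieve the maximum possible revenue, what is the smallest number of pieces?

2

Build r[k] bottom-up: r[k] = max over allowed piece i of (p[i] + r[k−i]).
r[1] = 4
r[2] = 8  (first piece 1, then r[1]=4)
r[3] = 17
r[4] = 21  (first piece 1, then r[3]=17)
r[5] = 28
r[6] = 35
r[7] = 39  (first piece 1, then r[6]=35)
r[8] = 45  (first piece 3, then r[5]=28)
r[9] = 52  (first piece 3, then r[6]=35)
r[10] = 56  (first piece 1, then r[9]=52)
Maximum revenue is $56.
Now minimize piece count subject to staying optimal: for each k, pieces[k] = 1 + min over i with p[i]+r[k−i]=r[k] of pieces[k−i].
pieces[7] = 2
pieces[8] = 2
pieces[9] = 2
pieces[10] = 2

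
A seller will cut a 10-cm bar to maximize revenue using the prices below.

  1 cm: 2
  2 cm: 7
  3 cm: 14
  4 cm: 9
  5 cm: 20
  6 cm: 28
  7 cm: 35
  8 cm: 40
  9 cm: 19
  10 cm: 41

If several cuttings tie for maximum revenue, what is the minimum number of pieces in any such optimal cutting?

Consider every possible first cut. r[k] is the best of p[i]+r[k−i] over all sellable i≤k.
r[1] = 2
r[2] = 7
r[3] = 14
r[4] = 16  (first piece 1, then r[3]=14)
r[5] = 21  (first piece 2, then r[3]=14)
r[6] = 28  (first piece 3, then r[3]=14)
r[7] = 35
r[8] = 40
r[9] = 42  (first piece 1, then r[8]=40)
r[10] = 49  (first piece 3, then r[7]=35)
Maximum revenue is 49.
Now minimize piece count subject to staying optimal: for each k, pieces[k] = 1 + min over i with p[i]+r[k−i]=r[k] of pieces[k−i].
pieces[7] = 1
pieces[8] = 1
pieces[9] = 2
pieces[10] = 2

2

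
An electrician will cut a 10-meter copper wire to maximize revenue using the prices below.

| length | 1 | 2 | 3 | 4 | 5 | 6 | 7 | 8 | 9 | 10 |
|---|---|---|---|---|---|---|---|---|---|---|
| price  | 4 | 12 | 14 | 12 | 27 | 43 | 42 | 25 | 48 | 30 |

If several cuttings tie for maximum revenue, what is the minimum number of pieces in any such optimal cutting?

3

Build r[k] bottom-up: r[k] = max over allowed piece i of (p[i] + r[k−i]).
r[1] = 4
r[2] = max(4+4, 12+0) = 12
r[3] = max(4+12, 12+4, 14+0) = 16
r[4] = max(4+16, 12+12, 14+4, 12+0) = 24
r[5] = max(4+24, 12+16, 14+12, 12+4, 27+0) = 28
r[6] = max(4+28, 12+24, 14+16, 12+12, 27+4, 43+0) = 43
r[7] = max(4+43, 12+28, 14+24, …, 43+4, 42+0) = 47
r[8] = max(4+47, 12+43, 14+28, …, 42+4, 25+0) = 55
r[9] = max(4+55, 12+47, 14+43, …, 25+4, 48+0) = 59
r[10] = max(4+59, 12+55, 14+47, …, 48+4, 30+0) = 67
Maximum revenue is €67.
Now minimize piece count subject to staying optimal: for each k, pieces[k] = 1 + min over i with p[i]+r[k−i]=r[k] of pieces[k−i].
pieces[7] = 2
pieces[8] = 2
pieces[9] = 3
pieces[10] = 3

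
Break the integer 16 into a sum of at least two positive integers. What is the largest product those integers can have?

Define P[k] = max over 1≤i<k of i · max(k−i, P[k−i]); the inner max lets the remainder stay uncut if that's better.
P[2] = 1*max(1,0) = 1*1 = 1
P[3] = 1*max(2,1) = 1*2 = 2
P[4] = 2*max(2,1) = 2*2 = 4
P[5] = 2*max(3,2) = 2*3 = 6
P[6] = 3*max(3,2) = 3*3 = 9
P[7] = 2*max(5,6) = 2*6 = 12
P[8] = 2*max(6,9) = 2*9 = 18
P[9] = 3*max(6,9) = 3*9 = 27
P[10] = 2*max(8,18) = 2*18 = 36
P[11] = 2*max(9,27) = 2*27 = 54
P[12] = 3*max(9,27) = 3*27 = 81
P[13] = 2*max(11,54) = 2*54 = 108
P[14] = 2*max(12,81) = 2*81 = 162
P[15] = 3*max(12,81) = 3*81 = 243
P[16] = 2*max(14,162) = 2*162 = 324
One optimal split: 3 + 3 + 3 + 3 + 2 + 2; product 3*3*3*3*2*2 = 324.

324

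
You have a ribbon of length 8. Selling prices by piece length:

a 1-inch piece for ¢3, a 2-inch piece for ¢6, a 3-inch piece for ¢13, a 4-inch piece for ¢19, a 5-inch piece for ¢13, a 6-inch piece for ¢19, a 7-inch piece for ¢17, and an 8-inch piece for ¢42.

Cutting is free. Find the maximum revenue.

Build v[k] bottom-up: v[k] = max over allowed piece i of (p[i] + v[k−i]).
v[1] = 3
v[2] = 6  (first piece 1, then v[1]=3)
v[3] = 13
v[4] = 19
v[5] = 22  (first piece 1, then v[4]=19)
v[6] = 26  (first piece 3, then v[3]=13)
v[7] = 32  (first piece 3, then v[4]=19)
v[8] = 42
Best is to sell the whole 8-inch piece uncut for ¢42.

42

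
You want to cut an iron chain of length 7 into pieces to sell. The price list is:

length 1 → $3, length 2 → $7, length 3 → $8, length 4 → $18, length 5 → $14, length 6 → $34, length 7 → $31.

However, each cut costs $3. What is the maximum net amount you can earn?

Build v[k] bottom-up: v[k] = max over allowed piece i of (p[i] + v[k−i]) − 3 per cut.
v[1] = 3
v[2] = 7
v[3] = 8
v[4] = 18
v[5] = 18  (first piece 1, then v[4]=18)
v[6] = 34
v[7] = 34  (first piece 1, then v[6]=34)
One optimal plan: pieces 6 + 1 (1 cut) → $37 − $3 = $34.

34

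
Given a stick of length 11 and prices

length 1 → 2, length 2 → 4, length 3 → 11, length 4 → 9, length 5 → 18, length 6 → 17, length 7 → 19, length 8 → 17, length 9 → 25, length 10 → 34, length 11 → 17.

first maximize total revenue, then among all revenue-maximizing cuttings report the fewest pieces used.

3

Build r[k] bottom-up: r[k] = max over allowed piece i of (p[i] + r[k−i]).
r[1] = 2
r[2] = max(2+2, 4+0) = 4
r[3] = max(2+4, 4+2, 11+0) = 11
r[4] = max(2+11, 4+4, 11+2, 9+0) = 13
r[5] = max(2+13, 4+11, 11+4, 9+2, 18+0) = 18
r[6] = max(2+18, 4+13, 11+11, 9+4, 18+2, 17+0) = 22
r[7] = max(2+22, 4+18, 11+13, …, 17+2, 19+0) = 24
r[8] = max(2+24, 4+22, 11+18, …, 19+2, 17+0) = 29
r[9] = max(2+29, 4+24, 11+22, …, 17+2, 25+0) = 33
r[10] = max(2+33, 4+29, 11+24, …, 25+2, 34+0) = 36
r[11] = max(2+36, 4+33, 11+29, …, 34+2, 17+0) = 40
Maximum revenue is 40.
Now minimize piece count subject to staying optimal: for each k, pieces[k] = 1 + min over i with p[i]+r[k−i]=r[k] of pieces[k−i].
pieces[8] = 2
pieces[9] = 3
pieces[10] = 2
pieces[11] = 3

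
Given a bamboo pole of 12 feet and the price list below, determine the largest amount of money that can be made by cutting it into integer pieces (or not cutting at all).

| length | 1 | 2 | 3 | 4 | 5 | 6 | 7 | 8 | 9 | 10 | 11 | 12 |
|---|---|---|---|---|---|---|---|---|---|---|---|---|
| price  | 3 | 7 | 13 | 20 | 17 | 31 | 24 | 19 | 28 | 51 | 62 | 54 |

Consider every possible first cut. v[k] is the best of p[i]+v[k−i] over all sellable i≤k.
v[1] = 3
v[2] = max(3+3, 7+0) = 7
v[3] = max(3+7, 7+3, 13+0) = 13
v[4] = max(3+13, 7+7, 13+3, 20+0) = 20
v[5] = max(3+20, 7+13, 13+7, 20+3, 17+0) = 23
v[6] = max(3+23, 7+20, 13+13, 20+7, 17+3, 31+0) = 31
v[7] = max(3+31, 7+23, 13+20, …, 31+3, 24+0) = 34
v[8] = max(3+34, 7+31, 13+23, …, 24+3, 19+0) = 40
v[9] = max(3+40, 7+34, 13+31, …, 19+3, 28+0) = 44
v[10] = max(3+44, 7+40, 13+34, …, 28+3, 51+0) = 51
v[11] = max(3+51, 7+44, 13+40, …, 51+3, 62+0) = 62
v[12] = max(3+62, 7+51, 13+44, …, 62+3, 54+0) = 65
One optimal cutting: 11 + 1 → $62 + $3 = $65.

65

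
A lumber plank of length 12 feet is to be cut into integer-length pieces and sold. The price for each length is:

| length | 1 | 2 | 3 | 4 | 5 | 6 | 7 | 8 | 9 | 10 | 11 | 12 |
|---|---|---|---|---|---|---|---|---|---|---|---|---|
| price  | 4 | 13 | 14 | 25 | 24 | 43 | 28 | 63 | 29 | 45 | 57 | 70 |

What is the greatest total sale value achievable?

89

Build best[k] bottom-up: best[k] = max over allowed piece i of (p[i] + best[k−i]).
best[1] = 4
best[2] = max(4+4, 13+0) = 13
best[3] = max(4+13, 13+4, 14+0) = 17
best[4] = max(4+17, 13+13, 14+4, 25+0) = 26
best[5] = max(4+26, 13+17, 14+13, 25+4, 24+0) = 30
best[6] = max(4+30, 13+26, 14+17, 25+13, 24+4, 43+0) = 43
best[7] = max(4+43, 13+30, 14+26, …, 43+4, 28+0) = 47
best[8] = max(4+47, 13+43, 14+30, …, 28+4, 63+0) = 63
best[9] = max(4+63, 13+47, 14+43, …, 63+4, 29+0) = 67
best[10] = max(4+67, 13+63, 14+47, …, 29+4, 45+0) = 76
best[11] = max(4+76, 13+67, 14+63, …, 45+4, 57+0) = 80
best[12] = max(4+80, 13+76, 14+67, …, 57+4, 70+0) = 89
One optimal cutting: 8 + 2 + 2 → $63 + $13 + $13 = $89.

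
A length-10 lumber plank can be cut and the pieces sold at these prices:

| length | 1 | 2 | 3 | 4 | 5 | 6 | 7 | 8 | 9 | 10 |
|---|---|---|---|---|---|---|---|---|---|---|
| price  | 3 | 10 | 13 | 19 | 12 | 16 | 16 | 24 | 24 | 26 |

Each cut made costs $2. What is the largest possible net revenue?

Let v[k] be the best obtainable value from length k. For each k, try every first piece i and keep the best of price[i] + v[k−i] minus the 2 cut fee when i<k.
v[1] = 3
v[2] = max(3+3-2, 10+0) = 10
v[3] = max(3+10-2, 10+3-2, 13+0) = 13
v[4] = max(3+13-2, 10+10-2, 13+3-2, 19+0) = 19
v[5] = max(3+19-2, 10+13-2, 13+10-2, 19+3-2, 12+0) = 21
v[6] = max(3+21-2, 10+19-2, 13+13-2, 19+10-2, 12+3-2, 16+0) = 27
v[7] = max(3+27-2, 10+21-2, 13+19-2, …, 16+3-2, 16+0) = 30
v[8] = max(3+30-2, 10+27-2, 13+21-2, …, 16+3-2, 24+0) = 36
v[9] = max(3+36-2, 10+30-2, 13+27-2, …, 24+3-2, 24+0) = 38
v[10] = max(3+38-2, 10+36-2, 13+30-2, …, 24+3-2, 26+0) = 44
One optimal plan: pieces 4 + 4 + 2 (2 cuts) → $48 − $4 = $44.

44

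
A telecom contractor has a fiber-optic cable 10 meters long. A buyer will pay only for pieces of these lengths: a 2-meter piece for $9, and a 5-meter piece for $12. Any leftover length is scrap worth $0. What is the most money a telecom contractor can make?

45

Let r[k] be the best obtainable value from length k. For each k, try every first piece i and keep the best of price[i] + r[k−i].
r[1] = 0
r[2] = 9
r[3] = 9
r[4] = 18  (first piece 2, then r[2]=9)
r[5] = 18
r[6] = 27  (first piece 2, then r[4]=18)
r[7] = 27
r[8] = 36  (first piece 2, then r[6]=27)
r[9] = 36
r[10] = 45  (first piece 2, then r[8]=36)
One optimal cutting: 2 + 2 + 2 + 2 + 2 → $45.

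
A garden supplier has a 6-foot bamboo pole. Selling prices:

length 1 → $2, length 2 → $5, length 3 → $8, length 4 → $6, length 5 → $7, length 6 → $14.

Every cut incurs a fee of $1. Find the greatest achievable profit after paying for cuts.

15

Consider every possible first cut. net[k] is the best of p[i]+net[k−i] over all sellable i≤k, charging 1 whenever i<k.
net[1] = 2
net[2] = 5
net[3] = 8
net[4] = 9  (first piece 1, then net[3]=8)
net[5] = 12  (first piece 2, then net[3]=8)
net[6] = 15  (first piece 3, then net[3]=8)
One optimal plan: pieces 3 + 3 (1 cut) → $16 − $1 = $15.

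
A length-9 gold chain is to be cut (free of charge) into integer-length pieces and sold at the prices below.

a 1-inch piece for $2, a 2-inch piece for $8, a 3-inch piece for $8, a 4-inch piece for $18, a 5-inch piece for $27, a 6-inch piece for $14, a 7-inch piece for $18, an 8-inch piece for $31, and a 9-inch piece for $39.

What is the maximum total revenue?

45

Build r[k] bottom-up: r[k] = max over allowed piece i of (p[i] + r[k−i]).
r[1] = 2
r[2] = max(2+2, 8+0) = 8
r[3] = max(2+8, 8+2, 8+0) = 10
r[4] = max(2+10, 8+8, 8+2, 18+0) = 18
r[5] = max(2+18, 8+10, 8+8, 18+2, 27+0) = 27
r[6] = max(2+27, 8+18, 8+10, 18+8, 27+2, 14+0) = 29
r[7] = max(2+29, 8+27, 8+18, …, 14+2, 18+0) = 35
r[8] = max(2+35, 8+29, 8+27, …, 18+2, 31+0) = 37
r[9] = max(2+37, 8+35, 8+29, …, 31+2, 39+0) = 45
One optimal cutting: 5 + 4 → $27 + $18 = $45.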